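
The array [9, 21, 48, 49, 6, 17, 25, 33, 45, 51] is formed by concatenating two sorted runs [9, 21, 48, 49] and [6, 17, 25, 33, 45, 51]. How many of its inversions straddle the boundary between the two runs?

13 cross-inversions

Take each right-half value and tally the left-half values above it:
r = 6: 9, 21, 48, 49 → 4
r = 17: 21, 48, 49 → 3
r = 25: 48, 49 → 2
r = 33: 48, 49 → 2
r = 45: 48, 49 → 2
r = 51: none → 0
Cross-inversions: 4 + 3 + 2 + 2 + 2 + 0 = 13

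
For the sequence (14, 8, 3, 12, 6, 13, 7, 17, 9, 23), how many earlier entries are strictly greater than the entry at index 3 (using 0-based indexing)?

The element at index 3 is 12.
Elements before it: 14, 8, 3
Those larger than 12: 14

1 such element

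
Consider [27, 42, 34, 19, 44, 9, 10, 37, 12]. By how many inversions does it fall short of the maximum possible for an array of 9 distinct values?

14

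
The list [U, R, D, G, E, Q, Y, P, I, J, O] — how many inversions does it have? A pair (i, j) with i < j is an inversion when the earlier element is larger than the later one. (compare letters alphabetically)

29

Element-by-element contributions:
U: 9
R: 8
D: 0
G: 1
E: 0
Q: 4
Y: 4
P: 3
I: 0
J: 0
O: 0
Sum: 9 + 8 + 0 + 1 + 0 + 4 + 4 + 3 + 0 + 0 + 0 = 29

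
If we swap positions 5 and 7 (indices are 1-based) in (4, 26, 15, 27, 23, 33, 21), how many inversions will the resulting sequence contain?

6 inversions

Positions 5 and 7 hold 23 and 21; after swapping, the array is [4, 26, 15, 27, 21, 33, 23].
Sweep left to right; for each value list the smaller values that follow it:
4 → none → 0
26 → 15, 21, 23 → 3
15 → none → 0
27 → 21, 23 → 2
21 → none → 0
33 → 23 → 1
23 → none → 0
Sum: 0 + 3 + 0 + 2 + 0 + 1 + 0 = 6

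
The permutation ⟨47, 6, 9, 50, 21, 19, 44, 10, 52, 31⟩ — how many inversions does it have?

Element-by-element contributions:
47 → 6, 9, 21, 19, 44, 10, 31 → 7
6 → none → 0
9 → none → 0
50 → 21, 19, 44, 10, 31 → 5
21 → 19, 10 → 2
19 → 10 → 1
44 → 10, 31 → 2
10 → none → 0
52 → 31 → 1
31 → none → 0
Sum: 7 + 0 + 0 + 5 + 2 + 1 + 2 + 0 + 1 + 0 = 18

18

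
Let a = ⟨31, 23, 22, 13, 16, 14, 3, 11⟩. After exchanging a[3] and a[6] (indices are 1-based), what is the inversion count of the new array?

Inversions: 22

Positions 3 and 6 hold 22 and 14; after swapping, the array is [31, 23, 14, 13, 16, 22, 3, 11].
Sweep left to right; for each value list the smaller values that follow it:
31 → 23, 14, 13, 16, 22, 3, 11 → 7
23 → 14, 13, 16, 22, 3, 11 → 6
14 → 13, 3, 11 → 3
13 → 3, 11 → 2
16 → 3, 11 → 2
22 → 3, 11 → 2
3 → none → 0
11 → none → 0
Sum: 7 + 6 + 3 + 2 + 2 + 2 + 0 + 0 = 22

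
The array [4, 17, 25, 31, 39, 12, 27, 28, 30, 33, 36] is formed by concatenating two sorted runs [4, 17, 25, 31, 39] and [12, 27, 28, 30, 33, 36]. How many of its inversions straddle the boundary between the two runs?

Take each right-half value and tally the left-half values above it:
r = 12: 17, 25, 31, 39 → 4
r = 27: 31, 39 → 2
r = 28: 31, 39 → 2
r = 30: 31, 39 → 2
r = 33: 39 → 1
r = 36: 39 → 1
Cross-inversions: 4 + 2 + 2 + 2 + 1 + 1 = 12

12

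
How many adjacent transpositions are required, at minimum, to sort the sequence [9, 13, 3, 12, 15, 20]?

3

The minimum number of adjacent swaps to sort an array equals its inversion count, since every such swap removes exactly one inversion.
Count inversions — for each element, later elements that are smaller:
9: 3 → 1
13: 3, 12 → 2
3: none → 0
12: none → 0
15: none → 0
20: none → 0
Total inversions: 1 + 2 + 0 + 0 + 0 + 0 = 3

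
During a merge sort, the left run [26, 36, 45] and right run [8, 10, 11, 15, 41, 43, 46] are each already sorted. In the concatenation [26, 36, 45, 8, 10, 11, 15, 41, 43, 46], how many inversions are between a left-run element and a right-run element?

For each element r of the right run, count left-run elements greater than r:
r = 8: 26, 36, 45 → 3
r = 10: 26, 36, 45 → 3
r = 11: 26, 36, 45 → 3
r = 15: 26, 36, 45 → 3
r = 41: 45 → 1
r = 43: 45 → 1
r = 46: none → 0
Cross-inversions: 3 + 3 + 3 + 3 + 1 + 1 + 0 = 14

14 split inversions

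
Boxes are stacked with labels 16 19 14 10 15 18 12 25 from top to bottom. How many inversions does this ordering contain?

Sweep left to right; for each value list the smaller values that follow it:
16: 4
19: 5
14: 2
10: 0
15: 1
18: 1
12: 0
25: 0
Sum: 4 + 5 + 2 + 0 + 1 + 1 + 0 + 0 = 13

Out-of-order pairs: 13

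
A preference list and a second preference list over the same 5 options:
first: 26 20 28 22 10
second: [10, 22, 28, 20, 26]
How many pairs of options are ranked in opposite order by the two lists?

Assign each item its position (1..5) in the first ordering, then rewrite the second ordering as that position sequence:
positions: 26→1, 20→2, 28→3, 22→4, 10→5
second ordering as positions: [5, 4, 3, 2, 1]
Discordant pairs = inversions in this position sequence.
5: 4, 3, 2, 1 → 4
4: 3, 2, 1 → 3
3: 2, 1 → 2
2: 1 → 1
1: 0
Total: 4 + 3 + 2 + 1 + 0 = 10

There are 10 pairs.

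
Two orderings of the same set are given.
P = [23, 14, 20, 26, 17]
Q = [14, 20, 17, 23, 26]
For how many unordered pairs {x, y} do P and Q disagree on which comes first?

There are 4 disagreeing pairs.

Assign each item its position (1..5) in the first ordering, then rewrite the second ordering as that position sequence:
positions: 23→1, 14→2, 20→3, 26→4, 17→5
second ordering as positions: [2, 3, 5, 1, 4]
Discordant pairs = inversions in this position sequence.
2: 1 → 1
3: 1 → 1
5: 1, 4 → 2
1: 0
4: 0
Total: 1 + 1 + 2 + 0 + 0 = 4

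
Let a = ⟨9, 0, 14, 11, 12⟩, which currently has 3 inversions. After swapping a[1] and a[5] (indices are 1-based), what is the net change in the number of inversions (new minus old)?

+3

Positions 1 and 5 hold 9 and 12; after swapping, the array is [12, 0, 14, 11, 9].
Count, for each position, how many later elements it exceeds:
12: 3
0: 0
14: 2
11: 1
9: 0
Sum: 3 + 0 + 2 + 1 + 0 = 6
Change: 6 − 3 = +3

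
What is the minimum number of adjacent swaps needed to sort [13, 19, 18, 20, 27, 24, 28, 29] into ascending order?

2

The minimum number of adjacent swaps to sort an array equals its inversion count, since every such swap removes exactly one inversion.
Count inversions — for each element, later elements that are smaller:
13: none → 0
19: 18 → 1
18: none → 0
20: none → 0
27: 24 → 1
24: none → 0
28: none → 0
29: none → 0
Total inversions: 0 + 1 + 0 + 0 + 1 + 0 + 0 + 0 = 2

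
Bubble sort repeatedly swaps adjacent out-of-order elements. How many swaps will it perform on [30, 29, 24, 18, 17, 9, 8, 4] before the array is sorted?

Minimum adjacent swaps = number of inversions (each swap of adjacent out-of-order elements removes one inversion and no swap can remove more).
Count inversions — for each element, later elements that are smaller:
30: 29, 24, 18, 17, 9, 8, 4 → 7
29: 24, 18, 17, 9, 8, 4 → 6
24: 18, 17, 9, 8, 4 → 5
18: 17, 9, 8, 4 → 4
17: 9, 8, 4 → 3
9: 8, 4 → 2
8: 4 → 1
4: none → 0
Total inversions: 7 + 6 + 5 + 4 + 3 + 2 + 1 + 0 = 28

28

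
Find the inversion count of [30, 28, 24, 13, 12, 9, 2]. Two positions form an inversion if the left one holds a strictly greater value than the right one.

21 out-of-order pairs

For each element, count later entries that are smaller:
30 → 28, 24, 13, 12, 9, 2 → 6
28 → 24, 13, 12, 9, 2 → 5
24 → 13, 12, 9, 2 → 4
13 → 12, 9, 2 → 3
12 → 9, 2 → 2
9 → 2 → 1
2 → none → 0
Sum: 6 + 5 + 4 + 3 + 2 + 1 + 0 = 21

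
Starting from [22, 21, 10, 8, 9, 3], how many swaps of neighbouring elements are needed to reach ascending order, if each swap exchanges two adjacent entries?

The minimum number of adjacent swaps to sort an array equals its inversion count, since every such swap removes exactly one inversion.
Count inversions — for each element, later elements that are smaller:
22: 21, 10, 8, 9, 3 → 5
21: 10, 8, 9, 3 → 4
10: 8, 9, 3 → 3
8: 3 → 1
9: 3 → 1
3: none → 0
Total inversions: 5 + 4 + 3 + 1 + 1 + 0 = 14

14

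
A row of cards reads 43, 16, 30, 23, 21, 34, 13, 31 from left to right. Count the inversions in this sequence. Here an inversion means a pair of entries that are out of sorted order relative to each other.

Count, for each position, how many later elements it exceeds:
43: 7
16: 1
30: 3
23: 2
21: 1
34: 2
13: 0
31: 0
Sum: 7 + 1 + 3 + 2 + 1 + 2 + 0 + 0 = 16

Inversions: 16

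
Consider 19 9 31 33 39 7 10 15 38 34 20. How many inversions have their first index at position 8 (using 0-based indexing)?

The element at index 8 is 38.
Elements after it: 34, 20
Those smaller than 38: 34, 20

2 such elements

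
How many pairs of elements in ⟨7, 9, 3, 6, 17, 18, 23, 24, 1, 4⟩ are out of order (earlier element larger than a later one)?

19

Element-by-element contributions:
7 → 3, 6, 1, 4 → 4
9 → 3, 6, 1, 4 → 4
3 → 1 → 1
6 → 1, 4 → 2
17 → 1, 4 → 2
18 → 1, 4 → 2
23 → 1, 4 → 2
24 → 1, 4 → 2
1 → none → 0
4 → none → 0
Sum: 4 + 4 + 1 + 2 + 2 + 2 + 2 + 2 + 0 + 0 = 19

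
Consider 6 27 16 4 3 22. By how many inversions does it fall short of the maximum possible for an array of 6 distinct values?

Maximum inversions for 6 distinct elements is C(6, 2) = 6·5/2 = 15.
Current inversions — for each element, count later smaller elements:
6: 2
27: 4
16: 2
4: 1
3: 0
22: 0
Current total: 2 + 4 + 2 + 1 + 0 + 0 = 9
Shortfall: 15 − 9 = 6

6 inversions short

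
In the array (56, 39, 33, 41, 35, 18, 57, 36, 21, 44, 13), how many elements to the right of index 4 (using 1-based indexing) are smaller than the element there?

The element at index 4 is 41.
Elements after it: 35, 18, 57, 36, 21, 44, 13
Those smaller than 41: 35, 18, 36, 21, 13

5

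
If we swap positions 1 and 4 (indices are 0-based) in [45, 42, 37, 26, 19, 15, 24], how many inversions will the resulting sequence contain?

14

Positions 1 and 4 hold 42 and 19; after swapping, the array is [45, 19, 37, 26, 42, 15, 24].
Sweep left to right; for each value list the smaller values that follow it:
45 → 19, 37, 26, 42, 15, 24 → 6
19 → 15 → 1
37 → 26, 15, 24 → 3
26 → 15, 24 → 2
42 → 15, 24 → 2
15 → none → 0
24 → none → 0
Sum: 6 + 1 + 3 + 2 + 2 + 0 + 0 = 14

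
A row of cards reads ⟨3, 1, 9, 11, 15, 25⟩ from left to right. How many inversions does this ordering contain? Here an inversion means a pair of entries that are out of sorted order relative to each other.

Inversions: 1

For each element, count later entries that are smaller:
3: 1
1: 0
9: 0
11: 0
15: 0
25: 0
Sum: 1 + 0 + 0 + 0 + 0 + 0 = 1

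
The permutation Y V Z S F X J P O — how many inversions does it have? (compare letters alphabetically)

Count, for each position, how many later elements it exceeds:
Y: 7
V: 5
Z: 6
S: 4
F: 0
X: 3
J: 0
P: 1
O: 0
Sum: 7 + 5 + 6 + 4 + 0 + 3 + 0 + 1 + 0 = 26

26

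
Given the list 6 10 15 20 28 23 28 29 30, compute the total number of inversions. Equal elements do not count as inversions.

1

For each element, count later entries that are smaller:
6: 0
10: 0
15: 0
20: 0
28: 1
23: 0
28: 0
29: 0
30: 0
Sum: 0 + 0 + 0 + 0 + 1 + 0 + 0 + 0 + 0 = 1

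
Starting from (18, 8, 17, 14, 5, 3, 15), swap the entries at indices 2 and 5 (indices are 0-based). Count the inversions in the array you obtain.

10 inversions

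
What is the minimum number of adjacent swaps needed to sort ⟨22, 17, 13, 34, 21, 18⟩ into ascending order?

Each adjacent swap fixes exactly one inversion, so the minimum swap count equals the number of inversions.
Count inversions — for each element, later elements that are smaller:
22: 17, 13, 21, 18 → 4
17: 13 → 1
13: none → 0
34: 21, 18 → 2
21: 18 → 1
18: none → 0
Total inversions: 4 + 1 + 0 + 2 + 1 + 0 = 8

8 swaps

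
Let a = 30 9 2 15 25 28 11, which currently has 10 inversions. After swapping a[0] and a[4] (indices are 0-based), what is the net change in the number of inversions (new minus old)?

Positions 0 and 4 hold 30 and 25; after swapping, the array is [25, 9, 2, 15, 30, 28, 11].
For each element, count later entries that are smaller:
25 → 9, 2, 15, 11 → 4
9 → 2 → 1
2 → none → 0
15 → 11 → 1
30 → 28, 11 → 2
28 → 11 → 1
11 → none → 0
Sum: 4 + 1 + 0 + 1 + 2 + 1 + 0 = 9
Change: 9 − 10 = -1

-1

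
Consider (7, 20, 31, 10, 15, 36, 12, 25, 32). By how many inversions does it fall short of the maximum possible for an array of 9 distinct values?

25 inversions short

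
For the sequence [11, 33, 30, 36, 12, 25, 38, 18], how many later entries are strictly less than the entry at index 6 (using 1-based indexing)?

1

The element at index 6 is 25.
Elements after it: 38, 18
Those smaller than 25: 18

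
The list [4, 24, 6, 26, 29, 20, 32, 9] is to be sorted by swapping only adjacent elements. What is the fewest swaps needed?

Swaps: 9

The minimum number of adjacent swaps to sort an array equals its inversion count, since every such swap removes exactly one inversion.
Count inversions — for each element, later elements that are smaller:
4: none → 0
24: 6, 20, 9 → 3
6: none → 0
26: 20, 9 → 2
29: 20, 9 → 2
20: 9 → 1
32: 9 → 1
9: none → 0
Total inversions: 0 + 3 + 0 + 2 + 2 + 1 + 1 + 0 = 9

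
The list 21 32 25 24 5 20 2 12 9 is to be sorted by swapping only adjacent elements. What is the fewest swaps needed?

28 adjacent swaps

The minimum number of adjacent swaps to sort an array equals its inversion count, since every such swap removes exactly one inversion.
Count inversions — for each element, later elements that are smaller:
21: 5, 20, 2, 12, 9 → 5
32: 25, 24, 5, 20, 2, 12, 9 → 7
25: 24, 5, 20, 2, 12, 9 → 6
24: 5, 20, 2, 12, 9 → 5
5: 2 → 1
20: 2, 12, 9 → 3
2: none → 0
12: 9 → 1
9: none → 0
Total inversions: 5 + 7 + 6 + 5 + 1 + 3 + 0 + 1 + 0 = 28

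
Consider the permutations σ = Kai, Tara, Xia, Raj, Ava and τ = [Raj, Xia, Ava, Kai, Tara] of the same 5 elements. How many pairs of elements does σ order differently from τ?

Assign each item its position (1..5) in the first ordering, then rewrite the second ordering as that position sequence:
positions: Kai→1, Tara→2, Xia→3, Raj→4, Ava→5
second ordering as positions: [4, 3, 5, 1, 2]
Discordant pairs = inversions in this position sequence.
4: 3, 1, 2 → 3
3: 1, 2 → 2
5: 1, 2 → 2
1: 0
2: 0
Total: 3 + 2 + 2 + 0 + 0 = 7

7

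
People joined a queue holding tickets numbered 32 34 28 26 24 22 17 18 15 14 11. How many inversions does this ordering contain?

53

Element-by-element contributions:
32: 9
34: 9
28: 8
26: 7
24: 6
22: 5
17: 3
18: 3
15: 2
14: 1
11: 0
Sum: 9 + 9 + 8 + 7 + 6 + 5 + 3 + 3 + 2 + 1 + 0 = 53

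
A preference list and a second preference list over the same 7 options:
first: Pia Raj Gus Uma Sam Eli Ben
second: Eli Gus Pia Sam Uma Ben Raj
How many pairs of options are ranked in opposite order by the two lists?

Pairs: 11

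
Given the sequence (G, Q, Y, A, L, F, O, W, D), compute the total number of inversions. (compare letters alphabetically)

19 inversions

Element-by-element contributions:
G: 3
Q: 5
Y: 6
A: 0
L: 2
F: 1
O: 1
W: 1
D: 0
Sum: 3 + 5 + 6 + 0 + 2 + 1 + 1 + 1 + 0 = 19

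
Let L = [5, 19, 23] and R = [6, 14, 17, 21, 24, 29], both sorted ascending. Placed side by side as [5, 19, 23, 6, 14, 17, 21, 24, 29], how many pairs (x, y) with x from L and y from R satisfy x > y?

7

Take each right-half value and tally the left-half values above it:
r = 6: 19, 23 → 2
r = 14: 19, 23 → 2
r = 17: 19, 23 → 2
r = 21: 23 → 1
r = 24: none → 0
r = 29: none → 0
Cross-inversions: 2 + 2 + 2 + 1 + 0 + 0 = 7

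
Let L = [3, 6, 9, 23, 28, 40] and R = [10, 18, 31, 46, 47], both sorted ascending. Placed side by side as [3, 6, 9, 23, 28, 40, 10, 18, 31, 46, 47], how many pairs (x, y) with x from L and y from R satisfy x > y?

Count, for every r in R, how many entries of L exceed r:
r = 10: 23, 28, 40 → 3
r = 18: 23, 28, 40 → 3
r = 31: 40 → 1
r = 46: none → 0
r = 47: none → 0
Cross-inversions: 3 + 3 + 1 + 0 + 0 = 7

7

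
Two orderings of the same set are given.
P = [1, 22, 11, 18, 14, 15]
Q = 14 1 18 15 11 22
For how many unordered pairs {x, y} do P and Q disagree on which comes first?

9 disagreeing pairs

Assign each item its position (1..6) in the first ordering, then rewrite the second ordering as that position sequence:
positions: 1→1, 22→2, 11→3, 18→4, 14→5, 15→6
second ordering as positions: [5, 1, 4, 6, 3, 2]
Discordant pairs = inversions in this position sequence.
5: 1, 4, 3, 2 → 4
1: 0
4: 3, 2 → 2
6: 3, 2 → 2
3: 2 → 1
2: 0
Total: 4 + 0 + 2 + 2 + 1 + 0 = 9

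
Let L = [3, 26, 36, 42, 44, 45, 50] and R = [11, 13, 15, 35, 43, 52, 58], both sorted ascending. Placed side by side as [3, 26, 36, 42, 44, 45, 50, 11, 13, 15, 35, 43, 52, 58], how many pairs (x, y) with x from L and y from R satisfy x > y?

Count, for every r in R, how many entries of L exceed r:
r = 11: 26, 36, 42, 44, 45, 50 → 6
r = 13: 26, 36, 42, 44, 45, 50 → 6
r = 15: 26, 36, 42, 44, 45, 50 → 6
r = 35: 36, 42, 44, 45, 50 → 5
r = 43: 44, 45, 50 → 3
r = 52: none → 0
r = 58: none → 0
Cross-inversions: 6 + 6 + 6 + 5 + 3 + 0 + 0 = 26

26 cross-inversions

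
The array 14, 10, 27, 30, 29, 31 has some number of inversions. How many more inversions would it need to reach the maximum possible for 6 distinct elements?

Maximum inversions for 6 distinct elements is C(6, 2) = 6·5/2 = 15.
Current inversions — for each element, count later smaller elements:
14: 1
10: 0
27: 0
30: 1
29: 0
31: 0
Current total: 1 + 0 + 0 + 1 + 0 + 0 = 2
Shortfall: 15 − 2 = 13

13 inversions short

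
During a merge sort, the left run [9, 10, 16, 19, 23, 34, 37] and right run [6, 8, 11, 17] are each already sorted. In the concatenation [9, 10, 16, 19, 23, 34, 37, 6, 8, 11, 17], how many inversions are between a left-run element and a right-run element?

Take each right-half value and tally the left-half values above it:
r = 6: 9, 10, 16, 19, 23, 34, 37 → 7
r = 8: 9, 10, 16, 19, 23, 34, 37 → 7
r = 11: 16, 19, 23, 34, 37 → 5
r = 17: 19, 23, 34, 37 → 4
Cross-inversions: 7 + 7 + 5 + 4 = 23

23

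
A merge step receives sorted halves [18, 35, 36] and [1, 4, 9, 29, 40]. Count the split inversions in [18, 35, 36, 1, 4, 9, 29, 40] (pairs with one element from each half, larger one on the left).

There are 11 cross-inversions.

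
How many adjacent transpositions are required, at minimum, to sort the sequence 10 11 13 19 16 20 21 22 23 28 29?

1 adjacent swap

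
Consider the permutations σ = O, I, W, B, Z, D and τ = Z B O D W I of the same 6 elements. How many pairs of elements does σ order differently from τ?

10

Assign each item its position (1..6) in the first ordering, then rewrite the second ordering as that position sequence:
positions: O→1, I→2, W→3, B→4, Z→5, D→6
second ordering as positions: [5, 4, 1, 6, 3, 2]
Discordant pairs = inversions in this position sequence.
5: 4, 1, 3, 2 → 4
4: 1, 3, 2 → 3
1: 0
6: 3, 2 → 2
3: 2 → 1
2: 0
Total: 4 + 3 + 0 + 2 + 1 + 0 = 10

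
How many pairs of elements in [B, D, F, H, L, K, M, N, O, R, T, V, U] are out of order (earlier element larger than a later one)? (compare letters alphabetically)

There are 2 inversions.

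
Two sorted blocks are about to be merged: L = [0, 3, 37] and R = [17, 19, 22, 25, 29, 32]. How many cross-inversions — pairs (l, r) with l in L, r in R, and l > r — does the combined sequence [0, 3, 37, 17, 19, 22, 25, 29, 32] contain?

For each element r of the right run, count left-run elements greater than r:
r = 17: 37 → 1
r = 19: 37 → 1
r = 22: 37 → 1
r = 25: 37 → 1
r = 29: 37 → 1
r = 32: 37 → 1
Cross-inversions: 1 + 1 + 1 + 1 + 1 + 1 = 6

6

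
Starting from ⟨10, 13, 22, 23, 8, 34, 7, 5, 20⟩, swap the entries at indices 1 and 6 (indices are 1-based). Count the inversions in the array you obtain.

Positions 1 and 6 hold 10 and 34; after swapping, the array is [34, 13, 22, 23, 8, 10, 7, 5, 20].
Count, for each position, how many later elements it exceeds:
34: 8
13: 4
22: 5
23: 5
8: 2
10: 2
7: 1
5: 0
20: 0
Sum: 8 + 4 + 5 + 5 + 2 + 2 + 1 + 0 + 0 = 27

27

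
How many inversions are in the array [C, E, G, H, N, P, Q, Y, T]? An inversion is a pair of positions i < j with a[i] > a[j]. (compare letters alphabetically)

Element-by-element contributions:
C → none → 0
E → none → 0
G → none → 0
H → none → 0
N → none → 0
P → none → 0
Q → none → 0
Y → T → 1
T → none → 0
Sum: 0 + 0 + 0 + 0 + 0 + 0 + 0 + 1 + 0 = 1

1 inversion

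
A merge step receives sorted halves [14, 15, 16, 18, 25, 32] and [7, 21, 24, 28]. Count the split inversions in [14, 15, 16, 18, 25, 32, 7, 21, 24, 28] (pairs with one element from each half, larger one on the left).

Split inversions: 11

Count, for every r in R, how many entries of L exceed r:
r = 7: 14, 15, 16, 18, 25, 32 → 6
r = 21: 25, 32 → 2
r = 24: 25, 32 → 2
r = 28: 32 → 1
Cross-inversions: 6 + 2 + 2 + 1 = 11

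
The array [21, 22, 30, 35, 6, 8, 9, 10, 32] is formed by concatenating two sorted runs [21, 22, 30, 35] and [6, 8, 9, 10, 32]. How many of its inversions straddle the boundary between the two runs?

There are 17 split inversions.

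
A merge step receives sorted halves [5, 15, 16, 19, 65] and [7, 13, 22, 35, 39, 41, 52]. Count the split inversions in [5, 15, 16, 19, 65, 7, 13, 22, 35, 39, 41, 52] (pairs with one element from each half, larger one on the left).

13

For each element r of the right run, count left-run elements greater than r:
r = 7: 15, 16, 19, 65 → 4
r = 13: 15, 16, 19, 65 → 4
r = 22: 65 → 1
r = 35: 65 → 1
r = 39: 65 → 1
r = 41: 65 → 1
r = 52: 65 → 1
Cross-inversions: 4 + 4 + 1 + 1 + 1 + 1 + 1 = 13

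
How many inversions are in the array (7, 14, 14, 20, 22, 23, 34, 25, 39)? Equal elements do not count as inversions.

1 inversion

For each element, count later entries that are smaller:
7 → none → 0
14 → none → 0
14 → none → 0
20 → none → 0
22 → none → 0
23 → none → 0
34 → 25 → 1
25 → none → 0
39 → none → 0
Sum: 0 + 0 + 0 + 0 + 0 + 0 + 1 + 0 + 0 = 1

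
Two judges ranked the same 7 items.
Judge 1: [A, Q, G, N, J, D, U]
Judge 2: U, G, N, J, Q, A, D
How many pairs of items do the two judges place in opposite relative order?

13 discordant pairs

Assign each item its position (1..7) in the first ordering, then rewrite the second ordering as that position sequence:
positions: A→1, Q→2, G→3, N→4, J→5, D→6, U→7
second ordering as positions: [7, 3, 4, 5, 2, 1, 6]
Discordant pairs = inversions in this position sequence.
7: 3, 4, 5, 2, 1, 6 → 6
3: 2, 1 → 2
4: 2, 1 → 2
5: 2, 1 → 2
2: 1 → 1
1: 0
6: 0
Total: 6 + 2 + 2 + 2 + 1 + 0 + 0 = 13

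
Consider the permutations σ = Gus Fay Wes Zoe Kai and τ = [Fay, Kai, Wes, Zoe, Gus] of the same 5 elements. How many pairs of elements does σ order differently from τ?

6 discordant pairs

Assign each item its position (1..5) in the first ordering, then rewrite the second ordering as that position sequence:
positions: Gus→1, Fay→2, Wes→3, Zoe→4, Kai→5
second ordering as positions: [2, 5, 3, 4, 1]
Discordant pairs = inversions in this position sequence.
2: 1 → 1
5: 3, 4, 1 → 3
3: 1 → 1
4: 1 → 1
1: 0
Total: 1 + 3 + 1 + 1 + 0 = 6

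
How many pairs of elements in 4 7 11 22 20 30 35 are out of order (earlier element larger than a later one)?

1

Inversion pairs (indices are 0-based):
(3,4): 22 > 20
That's 1 pair.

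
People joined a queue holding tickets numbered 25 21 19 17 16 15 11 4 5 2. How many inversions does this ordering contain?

44 inversions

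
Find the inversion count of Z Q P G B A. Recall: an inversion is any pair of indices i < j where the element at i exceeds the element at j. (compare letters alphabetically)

15

Sweep left to right; for each value list the smaller values that follow it:
Z: 5
Q: 4
P: 3
G: 2
B: 1
A: 0
Sum: 5 + 4 + 3 + 2 + 1 + 0 = 15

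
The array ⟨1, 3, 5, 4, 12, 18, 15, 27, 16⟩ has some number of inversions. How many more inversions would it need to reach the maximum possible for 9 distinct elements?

Maximum inversions for 9 distinct elements is C(9, 2) = 9·8/2 = 36.
Current inversions — for each element, count later smaller elements:
1: 0
3: 0
5: 1
4: 0
12: 0
18: 2
15: 0
27: 1
16: 0
Current total: 0 + 0 + 1 + 0 + 0 + 2 + 0 + 1 + 0 = 4
Shortfall: 36 − 4 = 32

32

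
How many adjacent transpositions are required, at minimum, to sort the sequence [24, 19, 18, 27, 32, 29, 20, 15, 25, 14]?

Swaps: 27

Minimum adjacent swaps = number of inversions (each swap of adjacent out-of-order elements removes one inversion and no swap can remove more).
Count inversions — for each element, later elements that are smaller:
24: 19, 18, 20, 15, 14 → 5
19: 18, 15, 14 → 3
18: 15, 14 → 2
27: 20, 15, 25, 14 → 4
32: 29, 20, 15, 25, 14 → 5
29: 20, 15, 25, 14 → 4
20: 15, 14 → 2
15: 14 → 1
25: 14 → 1
14: none → 0
Total inversions: 5 + 3 + 2 + 4 + 5 + 4 + 2 + 1 + 1 + 0 = 27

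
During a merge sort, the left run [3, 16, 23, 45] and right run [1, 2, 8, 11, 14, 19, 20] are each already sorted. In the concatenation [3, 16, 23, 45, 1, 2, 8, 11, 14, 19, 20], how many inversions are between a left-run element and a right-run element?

Count, for every r in R, how many entries of L exceed r:
r = 1: 3, 16, 23, 45 → 4
r = 2: 3, 16, 23, 45 → 4
r = 8: 16, 23, 45 → 3
r = 11: 16, 23, 45 → 3
r = 14: 16, 23, 45 → 3
r = 19: 23, 45 → 2
r = 20: 23, 45 → 2
Cross-inversions: 4 + 4 + 3 + 3 + 3 + 2 + 2 = 21

21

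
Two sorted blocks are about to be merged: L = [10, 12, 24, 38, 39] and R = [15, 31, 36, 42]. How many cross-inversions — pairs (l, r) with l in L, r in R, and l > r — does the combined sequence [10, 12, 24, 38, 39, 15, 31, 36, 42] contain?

Split inversions: 7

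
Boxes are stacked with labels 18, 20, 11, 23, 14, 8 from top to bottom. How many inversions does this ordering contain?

10 out-of-order pairs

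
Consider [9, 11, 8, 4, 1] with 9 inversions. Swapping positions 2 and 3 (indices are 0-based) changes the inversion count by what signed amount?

-1

Positions 2 and 3 hold 8 and 4; after swapping, the array is [9, 11, 4, 8, 1].
Element-by-element contributions:
9 → 4, 8, 1 → 3
11 → 4, 8, 1 → 3
4 → 1 → 1
8 → 1 → 1
1 → none → 0
Sum: 3 + 3 + 1 + 1 + 0 = 8
Change: 8 − 9 = -1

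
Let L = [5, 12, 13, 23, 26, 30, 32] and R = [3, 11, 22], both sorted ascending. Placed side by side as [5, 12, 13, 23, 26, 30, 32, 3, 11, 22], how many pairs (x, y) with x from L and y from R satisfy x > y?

For each element r of the right run, count left-run elements greater than r:
r = 3: 5, 12, 13, 23, 26, 30, 32 → 7
r = 11: 12, 13, 23, 26, 30, 32 → 6
r = 22: 23, 26, 30, 32 → 4
Cross-inversions: 7 + 6 + 4 = 17

Cross-inversions: 17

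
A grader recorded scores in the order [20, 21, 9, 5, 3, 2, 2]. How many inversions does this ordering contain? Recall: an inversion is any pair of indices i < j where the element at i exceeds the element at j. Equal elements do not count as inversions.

Element-by-element contributions:
20 → 9, 5, 3, 2, 2 → 5
21 → 9, 5, 3, 2, 2 → 5
9 → 5, 3, 2, 2 → 4
5 → 3, 2, 2 → 3
3 → 2, 2 → 2
2 → none → 0
2 → none → 0
Sum: 5 + 5 + 4 + 3 + 2 + 0 + 0 = 19

19 inversions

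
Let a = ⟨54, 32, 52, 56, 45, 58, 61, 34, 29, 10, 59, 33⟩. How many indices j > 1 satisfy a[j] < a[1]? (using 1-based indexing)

The element at index 1 is 54.
Elements after it: 32, 52, 56, 45, 58, 61, 34, 29, 10, 59, 33
Those smaller than 54: 32, 52, 45, 34, 29, 10, 33

7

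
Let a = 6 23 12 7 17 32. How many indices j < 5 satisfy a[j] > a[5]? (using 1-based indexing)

1 such element

The element at index 5 is 17.
Elements before it: 6, 23, 12, 7
Those larger than 17: 23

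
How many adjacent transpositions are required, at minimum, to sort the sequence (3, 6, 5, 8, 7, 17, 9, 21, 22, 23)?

The minimum number of adjacent swaps to sort an array equals its inversion count, since every such swap removes exactly one inversion.
Count inversions — for each element, later elements that are smaller:
3: none → 0
6: 5 → 1
5: none → 0
8: 7 → 1
7: none → 0
17: 9 → 1
9: none → 0
21: none → 0
22: none → 0
23: none → 0
Total inversions: 0 + 1 + 0 + 1 + 0 + 1 + 0 + 0 + 0 + 0 = 3

3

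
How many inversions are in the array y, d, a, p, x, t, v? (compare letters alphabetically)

Element-by-element contributions:
y: 6
d: 1
a: 0
p: 0
x: 2
t: 0
v: 0
Sum: 6 + 1 + 0 + 0 + 2 + 0 + 0 = 9

9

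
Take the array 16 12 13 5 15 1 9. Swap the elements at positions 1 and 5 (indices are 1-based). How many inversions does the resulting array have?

Positions 1 and 5 hold 16 and 15; after swapping, the array is [15, 12, 13, 5, 16, 1, 9].
Element-by-element contributions:
15: 5
12: 3
13: 3
5: 1
16: 2
1: 0
9: 0
Sum: 5 + 3 + 3 + 1 + 2 + 0 + 0 = 14

14 inversions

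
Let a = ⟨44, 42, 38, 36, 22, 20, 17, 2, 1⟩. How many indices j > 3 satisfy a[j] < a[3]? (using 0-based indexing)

5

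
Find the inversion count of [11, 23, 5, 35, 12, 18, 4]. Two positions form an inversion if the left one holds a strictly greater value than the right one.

Element-by-element contributions:
11 → 5, 4 → 2
23 → 5, 12, 18, 4 → 4
5 → 4 → 1
35 → 12, 18, 4 → 3
12 → 4 → 1
18 → 4 → 1
4 → none → 0
Sum: 2 + 4 + 1 + 3 + 1 + 1 + 0 = 12

Out-of-order pairs: 12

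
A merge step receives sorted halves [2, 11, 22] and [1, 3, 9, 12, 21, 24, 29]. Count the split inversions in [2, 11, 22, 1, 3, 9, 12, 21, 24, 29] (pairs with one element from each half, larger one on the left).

There are 9 split inversions.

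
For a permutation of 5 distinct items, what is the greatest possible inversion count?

The maximum occurs when the array is in strictly decreasing order: every one of the C(5, 2) pairs is inverted.
C(5, 2) = 5·4/2 = 10

10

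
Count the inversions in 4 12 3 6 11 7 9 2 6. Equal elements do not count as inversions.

Count, for each position, how many later elements it exceeds:
4 → 3, 2 → 2
12 → 3, 6, 11, 7, 9, 2, 6 → 7
3 → 2 → 1
6 → 2 → 1
11 → 7, 9, 2, 6 → 4
7 → 2, 6 → 2
9 → 2, 6 → 2
2 → none → 0
6 → none → 0
Sum: 2 + 7 + 1 + 1 + 4 + 2 + 2 + 0 + 0 = 19

Inversions: 19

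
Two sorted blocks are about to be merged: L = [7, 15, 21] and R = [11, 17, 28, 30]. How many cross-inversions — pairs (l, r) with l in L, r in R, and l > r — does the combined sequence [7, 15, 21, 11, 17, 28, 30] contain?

Count, for every r in R, how many entries of L exceed r:
r = 11: 15, 21 → 2
r = 17: 21 → 1
r = 28: none → 0
r = 30: none → 0
Cross-inversions: 2 + 1 + 0 + 0 = 3

3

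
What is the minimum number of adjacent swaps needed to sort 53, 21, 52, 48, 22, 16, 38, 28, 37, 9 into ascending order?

The minimum number of adjacent swaps to sort an array equals its inversion count, since every such swap removes exactly one inversion.
Count inversions — for each element, later elements that are smaller:
53: 21, 52, 48, 22, 16, 38, 28, 37, 9 → 9
21: 16, 9 → 2
52: 48, 22, 16, 38, 28, 37, 9 → 7
48: 22, 16, 38, 28, 37, 9 → 6
22: 16, 9 → 2
16: 9 → 1
38: 28, 37, 9 → 3
28: 9 → 1
37: 9 → 1
9: none → 0
Total inversions: 9 + 2 + 7 + 6 + 2 + 1 + 3 + 1 + 1 + 0 = 32

32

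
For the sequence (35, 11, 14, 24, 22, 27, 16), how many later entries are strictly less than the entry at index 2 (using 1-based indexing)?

0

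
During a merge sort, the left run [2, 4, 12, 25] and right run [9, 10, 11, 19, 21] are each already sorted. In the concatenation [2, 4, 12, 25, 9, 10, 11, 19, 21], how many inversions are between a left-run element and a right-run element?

For each element r of the right run, count left-run elements greater than r:
r = 9: 12, 25 → 2
r = 10: 12, 25 → 2
r = 11: 12, 25 → 2
r = 19: 25 → 1
r = 21: 25 → 1
Cross-inversions: 2 + 2 + 2 + 1 + 1 = 8

8 split inversions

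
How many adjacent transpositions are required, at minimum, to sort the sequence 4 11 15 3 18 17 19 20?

The minimum number of adjacent swaps to sort an array equals its inversion count, since every such swap removes exactly one inversion.
Count inversions — for each element, later elements that are smaller:
4: 3 → 1
11: 3 → 1
15: 3 → 1
3: none → 0
18: 17 → 1
17: none → 0
19: none → 0
20: none → 0
Total inversions: 1 + 1 + 1 + 0 + 1 + 0 + 0 + 0 = 4

4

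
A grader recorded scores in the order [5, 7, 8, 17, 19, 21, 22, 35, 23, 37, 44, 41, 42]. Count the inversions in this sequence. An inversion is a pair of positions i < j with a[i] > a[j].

Inversions: 3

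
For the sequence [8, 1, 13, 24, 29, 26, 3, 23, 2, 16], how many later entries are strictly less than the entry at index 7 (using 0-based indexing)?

2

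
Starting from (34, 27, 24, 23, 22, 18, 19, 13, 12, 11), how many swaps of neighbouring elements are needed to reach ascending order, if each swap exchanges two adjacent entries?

Minimum adjacent swaps = number of inversions (each swap of adjacent out-of-order elements removes one inversion and no swap can remove more).
Count inversions — for each element, later elements that are smaller:
34: 27, 24, 23, 22, 18, 19, 13, 12, 11 → 9
27: 24, 23, 22, 18, 19, 13, 12, 11 → 8
24: 23, 22, 18, 19, 13, 12, 11 → 7
23: 22, 18, 19, 13, 12, 11 → 6
22: 18, 19, 13, 12, 11 → 5
18: 13, 12, 11 → 3
19: 13, 12, 11 → 3
13: 12, 11 → 2
12: 11 → 1
11: none → 0
Total inversions: 9 + 8 + 7 + 6 + 5 + 3 + 3 + 2 + 1 + 0 = 44

44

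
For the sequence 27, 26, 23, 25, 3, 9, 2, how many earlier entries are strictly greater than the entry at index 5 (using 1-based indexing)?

The element at index 5 is 3.
Elements before it: 27, 26, 23, 25
Those larger than 3: 27, 26, 23, 25

4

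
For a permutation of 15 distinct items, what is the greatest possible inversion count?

The maximum occurs when the array is in strictly decreasing order: every one of the C(15, 2) pairs is inverted.
C(15, 2) = 15·14/2 = 105

105 inversions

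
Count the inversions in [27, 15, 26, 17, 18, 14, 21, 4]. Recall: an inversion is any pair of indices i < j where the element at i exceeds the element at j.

There are 20 inversions.

Sweep left to right; for each value list the smaller values that follow it:
27: 7
15: 2
26: 5
17: 2
18: 2
14: 1
21: 1
4: 0
Sum: 7 + 2 + 5 + 2 + 2 + 1 + 1 + 0 = 20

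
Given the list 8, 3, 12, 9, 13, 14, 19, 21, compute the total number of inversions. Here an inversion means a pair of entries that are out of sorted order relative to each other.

2 inversions

Element-by-element contributions:
8: 1
3: 0
12: 1
9: 0
13: 0
14: 0
19: 0
21: 0
Sum: 1 + 0 + 1 + 0 + 0 + 0 + 0 + 0 = 2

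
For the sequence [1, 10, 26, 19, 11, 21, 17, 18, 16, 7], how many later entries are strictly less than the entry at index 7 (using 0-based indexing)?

2

The element at index 7 is 18.
Elements after it: 16, 7
Those smaller than 18: 16, 7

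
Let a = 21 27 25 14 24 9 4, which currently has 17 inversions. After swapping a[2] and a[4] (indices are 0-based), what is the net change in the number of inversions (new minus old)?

-1

Positions 2 and 4 hold 25 and 24; after swapping, the array is [21, 27, 24, 14, 25, 9, 4].
For each element, count later entries that are smaller:
21 → 14, 9, 4 → 3
27 → 24, 14, 25, 9, 4 → 5
24 → 14, 9, 4 → 3
14 → 9, 4 → 2
25 → 9, 4 → 2
9 → 4 → 1
4 → none → 0
Sum: 3 + 5 + 3 + 2 + 2 + 1 + 0 = 16
Change: 16 − 17 = -1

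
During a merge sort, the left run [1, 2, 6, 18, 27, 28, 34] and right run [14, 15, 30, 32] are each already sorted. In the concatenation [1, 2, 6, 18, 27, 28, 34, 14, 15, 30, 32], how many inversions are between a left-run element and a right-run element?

There are 10 cross-inversions.

Count, for every r in R, how many entries of L exceed r:
r = 14: 18, 27, 28, 34 → 4
r = 15: 18, 27, 28, 34 → 4
r = 30: 34 → 1
r = 32: 34 → 1
Cross-inversions: 4 + 4 + 1 + 1 = 10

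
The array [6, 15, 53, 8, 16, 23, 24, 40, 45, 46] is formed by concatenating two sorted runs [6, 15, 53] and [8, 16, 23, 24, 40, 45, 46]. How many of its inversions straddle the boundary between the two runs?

8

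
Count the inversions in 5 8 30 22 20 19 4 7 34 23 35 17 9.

Inversions: 34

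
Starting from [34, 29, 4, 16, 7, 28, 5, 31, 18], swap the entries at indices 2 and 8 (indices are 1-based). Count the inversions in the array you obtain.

Positions 2 and 8 hold 29 and 31; after swapping, the array is [34, 31, 4, 16, 7, 28, 5, 29, 18].
For each element, count later entries that are smaller:
34 → 31, 4, 16, 7, 28, 5, 29, 18 → 8
31 → 4, 16, 7, 28, 5, 29, 18 → 7
4 → none → 0
16 → 7, 5 → 2
7 → 5 → 1
28 → 5, 18 → 2
5 → none → 0
29 → 18 → 1
18 → none → 0
Sum: 8 + 7 + 0 + 2 + 1 + 2 + 0 + 1 + 0 = 21

21 inversions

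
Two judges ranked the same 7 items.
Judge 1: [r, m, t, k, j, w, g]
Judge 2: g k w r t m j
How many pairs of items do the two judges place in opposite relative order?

14 discordant pairs

Assign each item its position (1..7) in the first ordering, then rewrite the second ordering as that position sequence:
positions: r→1, m→2, t→3, k→4, j→5, w→6, g→7
second ordering as positions: [7, 4, 6, 1, 3, 2, 5]
Discordant pairs = inversions in this position sequence.
7: 4, 6, 1, 3, 2, 5 → 6
4: 1, 3, 2 → 3
6: 1, 3, 2, 5 → 4
1: 0
3: 2 → 1
2: 0
5: 0
Total: 6 + 3 + 4 + 0 + 1 + 0 + 0 = 14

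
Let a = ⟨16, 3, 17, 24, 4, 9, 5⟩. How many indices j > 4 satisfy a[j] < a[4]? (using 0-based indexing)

The element at index 4 is 4.
Elements after it: 9, 5
None of them are smaller than 4.

0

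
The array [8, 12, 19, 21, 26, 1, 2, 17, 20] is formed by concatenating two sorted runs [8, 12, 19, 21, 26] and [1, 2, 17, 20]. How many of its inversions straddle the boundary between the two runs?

For each element r of the right run, count left-run elements greater than r:
r = 1: 8, 12, 19, 21, 26 → 5
r = 2: 8, 12, 19, 21, 26 → 5
r = 17: 19, 21, 26 → 3
r = 20: 21, 26 → 2
Cross-inversions: 5 + 5 + 3 + 2 = 15

15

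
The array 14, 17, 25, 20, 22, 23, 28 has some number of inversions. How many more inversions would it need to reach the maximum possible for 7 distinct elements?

18 inversions short

Maximum inversions for 7 distinct elements is C(7, 2) = 7·6/2 = 21.
Current inversions — for each element, count later smaller elements:
14: 0
17: 0
25: 3
20: 0
22: 0
23: 0
28: 0
Current total: 0 + 0 + 3 + 0 + 0 + 0 + 0 = 3
Shortfall: 21 − 3 = 18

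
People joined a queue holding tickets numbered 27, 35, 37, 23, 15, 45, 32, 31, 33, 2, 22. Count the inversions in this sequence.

For each element, count later entries that are smaller:
27 → 23, 15, 2, 22 → 4
35 → 23, 15, 32, 31, 33, 2, 22 → 7
37 → 23, 15, 32, 31, 33, 2, 22 → 7
23 → 15, 2, 22 → 3
15 → 2 → 1
45 → 32, 31, 33, 2, 22 → 5
32 → 31, 2, 22 → 3
31 → 2, 22 → 2
33 → 2, 22 → 2
2 → none → 0
22 → none → 0
Sum: 4 + 7 + 7 + 3 + 1 + 5 + 3 + 2 + 2 + 0 + 0 = 34

34 inversions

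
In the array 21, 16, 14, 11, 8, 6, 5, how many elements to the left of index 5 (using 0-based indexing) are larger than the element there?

5 such elements

The element at index 5 is 6.
Elements before it: 21, 16, 14, 11, 8
Those larger than 6: 21, 16, 14, 11, 8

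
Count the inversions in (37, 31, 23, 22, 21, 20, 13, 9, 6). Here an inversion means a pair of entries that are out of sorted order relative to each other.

Sweep left to right; for each value list the smaller values that follow it:
37: 8
31: 7
23: 6
22: 5
21: 4
20: 3
13: 2
9: 1
6: 0
Sum: 8 + 7 + 6 + 5 + 4 + 3 + 2 + 1 + 0 = 36

There are 36 inversions.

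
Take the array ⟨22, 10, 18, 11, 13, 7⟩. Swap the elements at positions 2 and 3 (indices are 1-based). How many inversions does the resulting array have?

Positions 2 and 3 hold 10 and 18; after swapping, the array is [22, 18, 10, 11, 13, 7].
Sweep left to right; for each value list the smaller values that follow it:
22: 5
18: 4
10: 1
11: 1
13: 1
7: 0
Sum: 5 + 4 + 1 + 1 + 1 + 0 = 12

12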